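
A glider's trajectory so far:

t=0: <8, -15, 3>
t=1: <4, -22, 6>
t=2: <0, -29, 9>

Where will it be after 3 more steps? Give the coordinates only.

<-12, -50, 18>

Each step adds <-4, -7, +3> to the position.
step 3: <0, -29, 9> + <-4, -7, +3> → <-4, -36, 12>
step 4: <-4, -36, 12> + <-4, -7, +3> → <-8, -43, 15>
step 5: <-8, -43, 15> + <-4, -7, +3> → <-12, -50, 18>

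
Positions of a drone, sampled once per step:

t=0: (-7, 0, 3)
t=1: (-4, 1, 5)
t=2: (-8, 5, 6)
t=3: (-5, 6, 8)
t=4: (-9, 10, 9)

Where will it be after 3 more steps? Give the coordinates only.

(-7, 16, 14)

Differencing gives (+3, +1, +2), (-4, +4, +1), (+3, +1, +2), (-4, +4, +1). This is the pattern (+3, +1, +2), (-4, +4, +1) repeated.
step 5: apply (+3, +1, +2) → (-6, 11, 11)
step 6: apply (-4, +4, +1) → (-10, 15, 12)
step 7: apply (+3, +1, +2) → (-7, 16, 14)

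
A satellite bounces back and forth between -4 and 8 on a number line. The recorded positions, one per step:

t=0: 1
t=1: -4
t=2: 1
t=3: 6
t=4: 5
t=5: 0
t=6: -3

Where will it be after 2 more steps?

The value travels 5 per step and bounces off the walls at -4 and 8.
  step 7: -3 → 2
  step 8: 2 → 7

7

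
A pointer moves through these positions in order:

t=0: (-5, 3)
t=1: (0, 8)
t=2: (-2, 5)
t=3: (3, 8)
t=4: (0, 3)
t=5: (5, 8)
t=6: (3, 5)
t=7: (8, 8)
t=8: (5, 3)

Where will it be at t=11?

Step-to-step displacements: (+5, +5), (-2, -3), (+5, +3), (-3, -5), (+5, +5), (-2, -3), (+5, +3), (-3, -5) — a repeating cycle of length 4.
step 9: apply (+5, +5) → (10, 8)
step 10: apply (-2, -3) → (8, 5)
step 11: apply (+5, +3) → (13, 8)

(13, 8)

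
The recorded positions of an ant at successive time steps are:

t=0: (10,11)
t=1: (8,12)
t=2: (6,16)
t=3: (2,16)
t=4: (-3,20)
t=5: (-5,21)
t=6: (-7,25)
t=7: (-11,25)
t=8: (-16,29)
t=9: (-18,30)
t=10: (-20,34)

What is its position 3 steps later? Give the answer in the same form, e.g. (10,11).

(-31,39)

Differencing gives (-2,+1), (-2,+4), (-4,+0), (-5,+4), (-2,+1), (-2,+4), (-4,+0), (-5,+4), (-2,+1), (-2,+4). This is the pattern (-2,+1), (-2,+4), (-4,+0), (-5,+4) repeated.
step 11: apply (-4,+0) → (-24,34)
step 12: apply (-5,+4) → (-29,38)
step 13: apply (-2,+1) → (-31,39)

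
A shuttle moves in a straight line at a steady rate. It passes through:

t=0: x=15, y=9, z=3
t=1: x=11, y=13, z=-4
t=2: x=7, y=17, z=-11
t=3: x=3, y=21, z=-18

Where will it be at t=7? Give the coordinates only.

x=-13, y=37, z=-46

The position changes by (-4, +4, -7) every step.
step 4: x=3, y=21, z=-18 + (-4, +4, -7) → x=-1, y=25, z=-25
step 5: x=-1, y=25, z=-25 + (-4, +4, -7) → x=-5, y=29, z=-32
step 6: x=-5, y=29, z=-32 + (-4, +4, -7) → x=-9, y=33, z=-39
step 7: x=-9, y=33, z=-39 + (-4, +4, -7) → x=-13, y=37, z=-46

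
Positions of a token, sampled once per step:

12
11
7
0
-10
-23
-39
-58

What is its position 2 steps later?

-105

Taking differences between consecutive positions: -1, -4, -7, -10, -13, -16, -19. These grow by -3 each step.
step 8: -58 − 22 → -80
step 9: -80 − 25 → -105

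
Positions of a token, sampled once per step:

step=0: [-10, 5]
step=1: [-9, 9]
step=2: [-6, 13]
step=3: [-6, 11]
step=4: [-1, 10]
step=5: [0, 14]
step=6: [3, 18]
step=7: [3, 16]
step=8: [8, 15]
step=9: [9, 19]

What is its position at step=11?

The moves between consecutive positions are [+1, +4], [+3, +4], [+0, -2], [+5, -1], [+1, +4], [+3, +4], [+0, -2], [+5, -1], [+1, +4]; they repeat the 4-cycle [[+1, +4], [+3, +4], [+0, -2], [+5, -1]].
step 10: apply [+3, +4] → [12, 23]
step 11: apply [+0, -2] → [12, 21]

[12, 21]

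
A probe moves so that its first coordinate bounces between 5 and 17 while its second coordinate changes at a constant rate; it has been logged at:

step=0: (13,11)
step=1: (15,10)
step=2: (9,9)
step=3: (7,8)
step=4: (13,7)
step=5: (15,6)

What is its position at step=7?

The first coordinate reflects between 5 and 17, moving 6 per step.
  step 6: 15 → 9
  step 7: 9 → 7
The second coordinate changes by -1 each step: at step 7 it is 4.

(7,4)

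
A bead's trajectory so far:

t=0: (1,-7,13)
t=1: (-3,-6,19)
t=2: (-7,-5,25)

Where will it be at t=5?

Constant displacement of (-4,+1,+6) per step.
step 3: (-7,-5,25) + (-4,+1,+6) → (-11,-4,31)
step 4: (-11,-4,31) + (-4,+1,+6) → (-15,-3,37)
step 5: (-15,-3,37) + (-4,+1,+6) → (-19,-2,43)

(-19,-2,43)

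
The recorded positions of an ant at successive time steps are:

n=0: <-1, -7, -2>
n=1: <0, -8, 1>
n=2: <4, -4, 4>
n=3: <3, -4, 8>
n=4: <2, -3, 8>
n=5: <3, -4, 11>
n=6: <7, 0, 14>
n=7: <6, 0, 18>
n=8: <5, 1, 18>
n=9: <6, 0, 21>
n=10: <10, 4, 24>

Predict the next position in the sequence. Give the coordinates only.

Step-to-step displacements: <+1, -1, +3>, <+4, +4, +3>, <-1, +0, +4>, <-1, +1, +0>, <+1, -1, +3>, <+4, +4, +3>, <-1, +0, +4>, <-1, +1, +0>, <+1, -1, +3>, <+4, +4, +3> — a repeating cycle of length 4.
step 11: apply <-1, +0, +4> → <9, 4, 28>

<9, 4, 28>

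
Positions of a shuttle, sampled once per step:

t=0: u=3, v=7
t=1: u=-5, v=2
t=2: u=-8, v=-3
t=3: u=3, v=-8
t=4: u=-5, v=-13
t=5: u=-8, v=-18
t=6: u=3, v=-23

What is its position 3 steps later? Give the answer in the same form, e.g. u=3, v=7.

u=3, v=-38

The u coordinate repeats the cycle [3, -5, -8] with period 3; step 9 mod 3 = 0, giving 3.
The v coordinate changes by -5 each step, so at step 9 it is 7 + 9·(-5) = -38.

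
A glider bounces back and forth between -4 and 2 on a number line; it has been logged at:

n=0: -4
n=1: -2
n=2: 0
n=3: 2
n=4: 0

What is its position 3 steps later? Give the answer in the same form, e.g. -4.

The value reflects between -4 and 2, moving 2 per step.
  step 5: 0 → -2
  step 6: -2 → -4
  step 7: -4 → -2

-2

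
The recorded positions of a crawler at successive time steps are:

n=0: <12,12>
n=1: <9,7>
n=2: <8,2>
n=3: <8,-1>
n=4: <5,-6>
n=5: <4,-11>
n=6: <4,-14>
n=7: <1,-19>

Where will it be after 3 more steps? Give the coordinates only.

Step-to-step displacements: <-3,-5>, <-1,-5>, <+0,-3>, <-3,-5>, <-1,-5>, <+0,-3>, <-3,-5> — a repeating cycle of length 3.
step 8: apply <-1,-5> → <0,-24>
step 9: apply <+0,-3> → <0,-27>
step 10: apply <-3,-5> → <-3,-32>

<-3,-32>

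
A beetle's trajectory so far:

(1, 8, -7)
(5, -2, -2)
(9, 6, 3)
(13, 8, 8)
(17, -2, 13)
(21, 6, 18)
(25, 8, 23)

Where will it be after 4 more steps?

The first coordinate changes by +4 each step, so at step 10 it is 1 + 10·(4) = 41.
The second coordinate repeats the cycle [8, -2, 6] with period 3; step 10 mod 3 = 1, giving -2.
The third coordinate changes by +5 each step, so at step 10 it is -7 + 10·(5) = 43.

(41, -2, 43)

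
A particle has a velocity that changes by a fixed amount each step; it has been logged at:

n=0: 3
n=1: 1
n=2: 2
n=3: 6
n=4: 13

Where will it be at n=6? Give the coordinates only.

Successive displacements: -2, +1, +4, +7 — each changes by +3.
step 5: 13 + 10 → 23
step 6: 23 + 13 → 36

36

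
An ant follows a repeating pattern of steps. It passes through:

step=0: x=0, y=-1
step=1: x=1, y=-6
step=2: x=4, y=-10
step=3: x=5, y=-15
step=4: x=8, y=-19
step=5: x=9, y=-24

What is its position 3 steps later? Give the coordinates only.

The moves between consecutive positions are (+1, -5), (+3, -4), (+1, -5), (+3, -4), (+1, -5); they repeat the 2-cycle [(+1, -5), (+3, -4)].
step 6: apply (+3, -4) → x=12, y=-28
step 7: apply (+1, -5) → x=13, y=-33
step 8: apply (+3, -4) → x=16, y=-37

x=16, y=-37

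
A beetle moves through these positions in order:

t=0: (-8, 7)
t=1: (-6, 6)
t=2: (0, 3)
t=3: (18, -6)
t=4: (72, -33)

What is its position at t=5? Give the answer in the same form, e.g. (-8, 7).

(234, -114)

Step-to-step displacements: (+2, -1), (+6, -3), (+18, -9), (+54, -27); each is 3× the previous.
step 5: (72, -33) + (+162, -81) → (234, -114)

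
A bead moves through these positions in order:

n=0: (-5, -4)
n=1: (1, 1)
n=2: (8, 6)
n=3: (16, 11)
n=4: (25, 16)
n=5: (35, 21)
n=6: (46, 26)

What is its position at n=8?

Taking differences between consecutive positions: (+6, +5), (+7, +5), (+8, +5), (+9, +5), (+10, +5), (+11, +5). These grow by (+1, +0) each step.
step 7: (46, 26) + (+12, +5) → (58, 31)
step 8: (58, 31) + (+13, +5) → (71, 36)

(71, 36)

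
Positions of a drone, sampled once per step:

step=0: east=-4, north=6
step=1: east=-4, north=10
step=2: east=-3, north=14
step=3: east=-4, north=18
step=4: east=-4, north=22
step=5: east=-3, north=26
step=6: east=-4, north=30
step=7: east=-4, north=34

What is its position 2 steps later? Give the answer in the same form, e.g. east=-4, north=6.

The east coordinate repeats the cycle [-4, -4, -3] with period 3; step 9 mod 3 = 0, giving -4.
The north coordinate changes by +4 each step, so at step 9 it is 6 + 9·(4) = 42.

east=-4, north=42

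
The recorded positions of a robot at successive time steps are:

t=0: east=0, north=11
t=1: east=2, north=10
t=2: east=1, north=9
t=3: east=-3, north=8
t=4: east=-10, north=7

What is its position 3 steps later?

Successive displacements: (+2, -1), (-1, -1), (-4, -1), (-7, -1) — each changes by (-3, +0).
step 5: east=-10, north=7 + (-10, -1) → east=-20, north=6
step 6: east=-20, north=6 + (-13, -1) → east=-33, north=5
step 7: east=-33, north=5 + (-16, -1) → east=-49, north=4

east=-49, north=4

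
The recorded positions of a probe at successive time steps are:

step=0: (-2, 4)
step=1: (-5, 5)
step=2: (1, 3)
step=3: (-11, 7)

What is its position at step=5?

Consecutive displacements (-3, +1), (+6, -2), (-12, +4) scale by a factor of -2 each step.
step 4: (-11, 7) + (+24, -8) → (13, -1)
step 5: (13, -1) + (-48, +16) → (-35, 15)

(-35, 15)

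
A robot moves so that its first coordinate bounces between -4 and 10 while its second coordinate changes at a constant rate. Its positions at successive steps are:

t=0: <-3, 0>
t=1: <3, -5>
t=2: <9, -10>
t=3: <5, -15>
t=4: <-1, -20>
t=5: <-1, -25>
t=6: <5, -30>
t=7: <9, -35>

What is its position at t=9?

<-3, -45>

The first coordinate travels 6 per step and bounces off the walls at -4 and 10.
  step 8: 9 → 3
  step 9: 3 → -3
The second coordinate changes by -5 each step: at step 9 it is -45.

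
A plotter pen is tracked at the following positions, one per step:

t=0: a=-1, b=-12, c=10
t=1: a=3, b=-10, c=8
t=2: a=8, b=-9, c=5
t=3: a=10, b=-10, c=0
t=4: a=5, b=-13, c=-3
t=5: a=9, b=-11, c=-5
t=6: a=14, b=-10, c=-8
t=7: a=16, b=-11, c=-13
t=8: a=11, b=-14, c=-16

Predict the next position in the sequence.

a=15, b=-12, c=-18

Differencing gives (+4, +2, -2), (+5, +1, -3), (+2, -1, -5), (-5, -3, -3), (+4, +2, -2), (+5, +1, -3), (+2, -1, -5), (-5, -3, -3). This is the pattern (+4, +2, -2), (+5, +1, -3), (+2, -1, -5), (-5, -3, -3) repeated.
step 9: apply (+4, +2, -2) → a=15, b=-12, c=-18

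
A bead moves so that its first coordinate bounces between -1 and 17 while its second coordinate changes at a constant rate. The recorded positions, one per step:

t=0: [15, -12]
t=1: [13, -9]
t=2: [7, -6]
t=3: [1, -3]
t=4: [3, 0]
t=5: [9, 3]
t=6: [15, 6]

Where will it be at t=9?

[1, 15]

The first coordinate reflects between -1 and 17, moving 6 per step.
  step 7: 15 → 13
  step 8: 13 → 7
  step 9: 7 → 1
The second coordinate changes by +3 each step: at step 9 it is 15.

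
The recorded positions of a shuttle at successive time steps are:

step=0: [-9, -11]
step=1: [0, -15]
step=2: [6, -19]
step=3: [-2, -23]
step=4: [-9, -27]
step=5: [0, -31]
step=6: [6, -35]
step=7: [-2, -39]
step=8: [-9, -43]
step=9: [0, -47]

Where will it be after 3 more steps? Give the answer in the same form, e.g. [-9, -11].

First: cycles through -9, 0, 6, -2 every 4 steps. Step 12 lands at position 0 of the cycle → -9.
Second: linear, -4 per step → -59 at step 12.

[-9, -59]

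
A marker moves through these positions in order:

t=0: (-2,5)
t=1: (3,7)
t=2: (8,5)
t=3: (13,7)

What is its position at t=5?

The first coordinate changes by +5 each step, so at step 5 it is -2 + 5·(5) = 23.
The second coordinate repeats the cycle [5, 7] with period 2; step 5 mod 2 = 1, giving 7.

(23,7)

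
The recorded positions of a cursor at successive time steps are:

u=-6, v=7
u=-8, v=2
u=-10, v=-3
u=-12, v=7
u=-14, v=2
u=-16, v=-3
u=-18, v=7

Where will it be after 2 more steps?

The u coordinate changes by -2 each step, so at step 8 it is -6 + 8·(-2) = -22.
The v coordinate repeats the cycle [7, 2, -3] with period 3; step 8 mod 3 = 2, giving -3.

u=-22, v=-3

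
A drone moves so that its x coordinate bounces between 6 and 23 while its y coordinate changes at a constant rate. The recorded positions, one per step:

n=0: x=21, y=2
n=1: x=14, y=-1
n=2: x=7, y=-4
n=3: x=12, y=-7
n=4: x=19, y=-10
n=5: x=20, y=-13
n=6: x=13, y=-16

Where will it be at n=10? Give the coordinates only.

The x coordinate reflects between 6 and 23, moving 7 per step.
  step 7: 13 → 6
  step 8: 6 → 13
  step 9: 13 → 20
  step 10: 20 → 19
The y coordinate changes by -3 each step: at step 10 it is -28.

x=19, y=-28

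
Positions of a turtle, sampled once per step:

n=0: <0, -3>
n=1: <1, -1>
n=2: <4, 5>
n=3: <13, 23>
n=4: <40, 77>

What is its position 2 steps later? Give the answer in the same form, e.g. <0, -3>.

Step-to-step displacements: <+1, +2>, <+3, +6>, <+9, +18>, <+27, +54>; each is 3× the previous.
step 5: <40, 77> + <+81, +162> → <121, 239>
step 6: <121, 239> + <+243, +486> → <364, 725>

<364, 725>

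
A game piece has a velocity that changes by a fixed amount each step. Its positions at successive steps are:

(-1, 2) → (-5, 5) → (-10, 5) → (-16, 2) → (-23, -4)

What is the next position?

Taking differences between consecutive positions: (-4, +3), (-5, +0), (-6, -3), (-7, -6). These grow by (-1, -3) each step.
step 5: (-23, -4) + (-8, -9) → (-31, -13)

(-31, -13)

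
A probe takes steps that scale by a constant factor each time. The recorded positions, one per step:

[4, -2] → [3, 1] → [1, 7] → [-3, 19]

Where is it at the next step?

[-11, 43]

The jumps are [-1, +3], [-2, +6], [-4, +12] — a geometric progression with ratio 2.
step 4: [-3, 19] + [-8, +24] → [-11, 43]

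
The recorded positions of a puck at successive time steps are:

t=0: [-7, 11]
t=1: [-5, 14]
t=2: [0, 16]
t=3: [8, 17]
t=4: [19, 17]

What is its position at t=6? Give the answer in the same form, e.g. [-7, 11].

[50, 14]

Taking differences between consecutive positions: [+2, +3], [+5, +2], [+8, +1], [+11, +0]. These grow by [+3, -1] each step.
step 5: [19, 17] + [+14, -1] → [33, 16]
step 6: [33, 16] + [+17, -2] → [50, 14]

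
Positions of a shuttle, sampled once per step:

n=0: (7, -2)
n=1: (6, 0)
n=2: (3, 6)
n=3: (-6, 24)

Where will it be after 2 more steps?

(-114, 240)

The jumps are (-1, +2), (-3, +6), (-9, +18) — a geometric progression with ratio 3.
step 4: (-6, 24) + (-27, +54) → (-33, 78)
step 5: (-33, 78) + (-81, +162) → (-114, 240)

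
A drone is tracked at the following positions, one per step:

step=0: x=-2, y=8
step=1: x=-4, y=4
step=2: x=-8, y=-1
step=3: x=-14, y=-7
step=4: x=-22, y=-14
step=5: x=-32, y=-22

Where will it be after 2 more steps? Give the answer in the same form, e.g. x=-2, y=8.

Taking differences between consecutive positions: (-2,-4), (-4,-5), (-6,-6), (-8,-7), (-10,-8). These grow by (-2,-1) each step.
step 6: x=-32, y=-22 + (-12,-9) → x=-44, y=-31
step 7: x=-44, y=-31 + (-14,-10) → x=-58, y=-41

x=-58, y=-41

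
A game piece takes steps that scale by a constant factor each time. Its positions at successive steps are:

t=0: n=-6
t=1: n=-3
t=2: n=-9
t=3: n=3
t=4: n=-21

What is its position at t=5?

n=27

Step-to-step displacements: +3, -6, +12, -24; each is -2× the previous.
step 5: -21 + 48 → n=27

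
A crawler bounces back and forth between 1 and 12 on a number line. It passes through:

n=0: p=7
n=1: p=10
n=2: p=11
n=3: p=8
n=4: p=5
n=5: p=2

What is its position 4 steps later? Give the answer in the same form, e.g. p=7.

p=12

The value travels 3 per step and bounces off the walls at 1 and 12.
  step 6: 2 → 3
  step 7: 3 → 6
  step 8: 6 → 9
  step 9: 9 → 12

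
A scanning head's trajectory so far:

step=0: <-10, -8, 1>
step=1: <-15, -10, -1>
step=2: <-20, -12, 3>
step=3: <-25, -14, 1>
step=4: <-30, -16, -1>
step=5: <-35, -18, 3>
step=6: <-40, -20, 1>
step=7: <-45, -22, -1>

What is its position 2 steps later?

<-55, -26, 1>

The first coordinate changes by -5 each step, so at step 9 it is -10 + 9·(-5) = -55.
The second coordinate changes by -2 each step, so at step 9 it is -8 + 9·(-2) = -26.
The third coordinate repeats the cycle [1, -1, 3] with period 3; step 9 mod 3 = 0, giving 1.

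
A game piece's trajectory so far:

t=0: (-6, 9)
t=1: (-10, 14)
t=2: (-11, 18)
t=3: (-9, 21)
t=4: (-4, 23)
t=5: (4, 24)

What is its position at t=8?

(46, 21)

Taking differences between consecutive positions: (-4, +5), (-1, +4), (+2, +3), (+5, +2), (+8, +1). These grow by (+3, -1) each step.
step 6: (4, 24) + (+11, +0) → (15, 24)
step 7: (15, 24) + (+14, -1) → (29, 23)
step 8: (29, 23) + (+17, -2) → (46, 21)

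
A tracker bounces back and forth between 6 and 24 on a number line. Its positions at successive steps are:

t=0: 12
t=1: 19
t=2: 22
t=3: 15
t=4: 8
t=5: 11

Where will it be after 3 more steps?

16

The value travels 7 per step and bounces off the walls at 6 and 24.
  step 6: 11 → 18
  step 7: 18 → 23
  step 8: 23 → 16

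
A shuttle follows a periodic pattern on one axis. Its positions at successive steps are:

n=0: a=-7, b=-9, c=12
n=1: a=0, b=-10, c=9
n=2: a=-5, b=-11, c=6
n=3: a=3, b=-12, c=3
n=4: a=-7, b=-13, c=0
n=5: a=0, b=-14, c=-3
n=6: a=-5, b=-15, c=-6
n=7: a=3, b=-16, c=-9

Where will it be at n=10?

a=-5, b=-19, c=-18

A: cycles through -7, 0, -5, 3 every 4 steps. Step 10 lands at position 2 of the cycle → -5.
B: linear, -1 per step → -19 at step 10.
C: linear, -3 per step → -18 at step 10.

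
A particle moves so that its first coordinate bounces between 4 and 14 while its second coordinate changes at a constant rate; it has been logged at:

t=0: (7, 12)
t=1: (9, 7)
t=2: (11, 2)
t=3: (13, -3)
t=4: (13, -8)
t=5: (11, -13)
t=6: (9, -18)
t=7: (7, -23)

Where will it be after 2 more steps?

The first coordinate reflects between 4 and 14, moving 2 per step.
  step 8: 7 → 5
  step 9: 5 → 5
The second coordinate changes by -5 each step: at step 9 it is -33.

(5, -33)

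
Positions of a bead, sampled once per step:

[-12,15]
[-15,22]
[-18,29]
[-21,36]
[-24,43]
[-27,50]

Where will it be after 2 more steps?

[-33,64]

The position changes by [-3,+7] every step.
step 6: [-27,50] + [-3,+7] → [-30,57]
step 7: [-30,57] + [-3,+7] → [-33,64]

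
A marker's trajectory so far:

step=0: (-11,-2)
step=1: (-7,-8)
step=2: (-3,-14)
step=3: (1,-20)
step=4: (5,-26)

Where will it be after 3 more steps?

Each step adds (+4,-6) to the position.
step 5: (5,-26) + (+4,-6) → (9,-32)
step 6: (9,-32) + (+4,-6) → (13,-38)
step 7: (13,-38) + (+4,-6) → (17,-44)

(17,-44)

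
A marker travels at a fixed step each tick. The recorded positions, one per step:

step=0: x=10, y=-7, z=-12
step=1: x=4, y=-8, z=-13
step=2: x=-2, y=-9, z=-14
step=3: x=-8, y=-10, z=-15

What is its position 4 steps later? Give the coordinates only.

Constant displacement of (-6, -1, -1) per step.
step 4: x=-8, y=-10, z=-15 + (-6, -1, -1) → x=-14, y=-11, z=-16
step 5: x=-14, y=-11, z=-16 + (-6, -1, -1) → x=-20, y=-12, z=-17
step 6: x=-20, y=-12, z=-17 + (-6, -1, -1) → x=-26, y=-13, z=-18
step 7: x=-26, y=-13, z=-18 + (-6, -1, -1) → x=-32, y=-14, z=-19

x=-32, y=-14, z=-19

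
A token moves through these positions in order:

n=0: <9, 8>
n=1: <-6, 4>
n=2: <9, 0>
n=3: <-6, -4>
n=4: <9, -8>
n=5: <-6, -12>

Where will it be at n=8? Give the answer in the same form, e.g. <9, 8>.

<9, -24>

First: cycles through 9, -6 every 2 steps. Step 8 lands at position 0 of the cycle → 9.
Second: linear, -4 per step → -24 at step 8.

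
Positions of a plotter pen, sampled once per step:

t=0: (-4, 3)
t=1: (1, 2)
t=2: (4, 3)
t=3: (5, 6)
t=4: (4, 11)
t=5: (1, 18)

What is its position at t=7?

First differences are (+5, -1), (+3, +1), (+1, +3), (-1, +5), (-3, +7); their common second difference is (-2, +2) (constant acceleration).
step 6: (1, 18) + (-5, +9) → (-4, 27)
step 7: (-4, 27) + (-7, +11) → (-11, 38)

(-11, 38)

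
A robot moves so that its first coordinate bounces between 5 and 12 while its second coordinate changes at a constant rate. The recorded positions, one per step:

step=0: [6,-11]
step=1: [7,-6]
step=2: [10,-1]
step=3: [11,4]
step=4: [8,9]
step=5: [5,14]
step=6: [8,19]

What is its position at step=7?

[11,24]

The first coordinate travels 3 per step and bounces off the walls at 5 and 12.
  step 7: 8 → 11
The second coordinate changes by +5 each step: at step 7 it is 24.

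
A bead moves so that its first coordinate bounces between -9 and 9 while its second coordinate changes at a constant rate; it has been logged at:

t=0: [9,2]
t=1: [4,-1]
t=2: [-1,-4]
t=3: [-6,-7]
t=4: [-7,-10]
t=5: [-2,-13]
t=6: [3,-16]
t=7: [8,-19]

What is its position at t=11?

[-8,-31]

The first coordinate travels 5 per step and bounces off the walls at -9 and 9.
  step 8: 8 → 5
  step 9: 5 → 0
  step 10: 0 → -5
  step 11: -5 → -8
The second coordinate changes by -3 each step: at step 11 it is -31.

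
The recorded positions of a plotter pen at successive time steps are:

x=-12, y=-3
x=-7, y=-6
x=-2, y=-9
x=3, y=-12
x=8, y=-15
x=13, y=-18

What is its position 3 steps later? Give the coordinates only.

Each step adds (+5, -3) to the position.
step 6: x=13, y=-18 + (+5, -3) → x=18, y=-21
step 7: x=18, y=-21 + (+5, -3) → x=23, y=-24
step 8: x=23, y=-24 + (+5, -3) → x=28, y=-27

x=28, y=-27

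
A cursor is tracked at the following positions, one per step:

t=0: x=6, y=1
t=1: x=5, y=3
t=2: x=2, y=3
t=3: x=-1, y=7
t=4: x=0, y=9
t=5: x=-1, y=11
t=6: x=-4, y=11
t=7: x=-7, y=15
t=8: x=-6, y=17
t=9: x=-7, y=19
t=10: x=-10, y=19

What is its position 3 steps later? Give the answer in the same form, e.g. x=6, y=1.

Step-to-step displacements: (-1, +2), (-3, +0), (-3, +4), (+1, +2), (-1, +2), (-3, +0), (-3, +4), (+1, +2), (-1, +2), (-3, +0) — a repeating cycle of length 4.
step 11: apply (-3, +4) → x=-13, y=23
step 12: apply (+1, +2) → x=-12, y=25
step 13: apply (-1, +2) → x=-13, y=27

x=-13, y=27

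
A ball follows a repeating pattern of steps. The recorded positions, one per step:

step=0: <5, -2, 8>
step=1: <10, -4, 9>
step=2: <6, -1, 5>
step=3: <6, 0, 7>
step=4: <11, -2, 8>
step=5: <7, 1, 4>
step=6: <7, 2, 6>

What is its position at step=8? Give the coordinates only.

<8, 3, 3>

The moves between consecutive positions are <+5, -2, +1>, <-4, +3, -4>, <+0, +1, +2>, <+5, -2, +1>, <-4, +3, -4>, <+0, +1, +2>; they repeat the 3-cycle [<+5, -2, +1>, <-4, +3, -4>, <+0, +1, +2>].
step 7: apply <+5, -2, +1> → <12, 0, 7>
step 8: apply <-4, +3, -4> → <8, 3, 3>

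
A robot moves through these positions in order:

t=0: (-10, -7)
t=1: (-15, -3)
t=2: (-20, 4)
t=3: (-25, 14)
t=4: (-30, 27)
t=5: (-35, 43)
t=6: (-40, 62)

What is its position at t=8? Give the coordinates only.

(-50, 109)

First differences are (-5, +4), (-5, +7), (-5, +10), (-5, +13), (-5, +16), (-5, +19); their common second difference is (+0, +3) (constant acceleration).
step 7: (-40, 62) + (-5, +22) → (-45, 84)
step 8: (-45, 84) + (-5, +25) → (-50, 109)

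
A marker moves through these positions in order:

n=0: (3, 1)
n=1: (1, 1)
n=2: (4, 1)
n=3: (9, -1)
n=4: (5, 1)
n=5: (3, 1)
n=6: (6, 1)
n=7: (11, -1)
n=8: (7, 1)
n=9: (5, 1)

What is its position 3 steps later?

(9, 1)

Differencing gives (-2, +0), (+3, +0), (+5, -2), (-4, +2), (-2, +0), (+3, +0), (+5, -2), (-4, +2), (-2, +0). This is the pattern (-2, +0), (+3, +0), (+5, -2), (-4, +2) repeated.
step 10: apply (+3, +0) → (8, 1)
step 11: apply (+5, -2) → (13, -1)
step 12: apply (-4, +2) → (9, 1)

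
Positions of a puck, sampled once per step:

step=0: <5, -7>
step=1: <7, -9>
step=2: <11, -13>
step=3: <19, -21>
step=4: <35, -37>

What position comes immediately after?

Consecutive displacements <+2, -2>, <+4, -4>, <+8, -8>, <+16, -16> scale by a factor of 2 each step.
step 5: <35, -37> + <+32, -32> → <67, -69>

<67, -69>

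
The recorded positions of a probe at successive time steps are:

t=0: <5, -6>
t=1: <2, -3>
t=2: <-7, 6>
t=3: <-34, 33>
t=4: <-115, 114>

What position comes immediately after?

<-358, 357>

Consecutive displacements <-3, +3>, <-9, +9>, <-27, +27>, <-81, +81> scale by a factor of 3 each step.
step 5: <-115, 114> + <-243, +243> → <-358, 357>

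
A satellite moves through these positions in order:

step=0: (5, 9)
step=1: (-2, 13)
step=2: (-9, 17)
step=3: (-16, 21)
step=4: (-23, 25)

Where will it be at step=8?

Constant displacement of (-7, +4) per step.
step 5: (-23, 25) + (-7, +4) → (-30, 29)
step 6: (-30, 29) + (-7, +4) → (-37, 33)
step 7: (-37, 33) + (-7, +4) → (-44, 37)
step 8: (-44, 37) + (-7, +4) → (-51, 41)

(-51, 41)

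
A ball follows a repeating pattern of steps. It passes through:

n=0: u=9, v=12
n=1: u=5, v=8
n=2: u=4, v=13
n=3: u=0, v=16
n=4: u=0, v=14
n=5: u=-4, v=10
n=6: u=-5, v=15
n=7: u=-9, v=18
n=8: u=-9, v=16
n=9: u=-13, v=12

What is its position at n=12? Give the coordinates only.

u=-18, v=18

Step-to-step displacements: (-4, -4), (-1, +5), (-4, +3), (+0, -2), (-4, -4), (-1, +5), (-4, +3), (+0, -2), (-4, -4) — a repeating cycle of length 4.
step 10: apply (-1, +5) → u=-14, v=17
step 11: apply (-4, +3) → u=-18, v=20
step 12: apply (+0, -2) → u=-18, v=18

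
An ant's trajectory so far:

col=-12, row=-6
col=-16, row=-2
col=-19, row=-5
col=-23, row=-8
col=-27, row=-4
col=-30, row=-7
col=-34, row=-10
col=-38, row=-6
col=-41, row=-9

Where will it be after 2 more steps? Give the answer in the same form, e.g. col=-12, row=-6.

Differencing gives (-4,+4), (-3,-3), (-4,-3), (-4,+4), (-3,-3), (-4,-3), (-4,+4), (-3,-3). This is the pattern (-4,+4), (-3,-3), (-4,-3) repeated.
step 9: apply (-4,-3) → col=-45, row=-12
step 10: apply (-4,+4) → col=-49, row=-8

col=-49, row=-8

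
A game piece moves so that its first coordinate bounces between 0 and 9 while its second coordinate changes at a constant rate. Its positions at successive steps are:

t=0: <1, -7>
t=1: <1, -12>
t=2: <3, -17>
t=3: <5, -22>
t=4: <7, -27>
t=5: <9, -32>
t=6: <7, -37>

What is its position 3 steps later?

<1, -52>

The first coordinate reflects between 0 and 9, moving 2 per step.
  step 7: 7 → 5
  step 8: 5 → 3
  step 9: 3 → 1
The second coordinate changes by -5 each step: at step 9 it is -52.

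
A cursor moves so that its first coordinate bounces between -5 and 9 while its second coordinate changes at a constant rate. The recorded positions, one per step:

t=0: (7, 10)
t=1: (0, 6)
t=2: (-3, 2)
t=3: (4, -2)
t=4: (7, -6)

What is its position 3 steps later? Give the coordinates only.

(4, -18)

The first coordinate reflects between -5 and 9, moving 7 per step.
  step 5: 7 → 0
  step 6: 0 → -3
  step 7: -3 → 4
The second coordinate changes by -4 each step: at step 7 it is -18.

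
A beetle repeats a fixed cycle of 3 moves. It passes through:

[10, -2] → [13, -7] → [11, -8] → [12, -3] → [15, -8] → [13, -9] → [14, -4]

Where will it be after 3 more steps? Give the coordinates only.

[16, -5]

Step-to-step displacements: [+3, -5], [-2, -1], [+1, +5], [+3, -5], [-2, -1], [+1, +5] — a repeating cycle of length 3.
step 7: apply [+3, -5] → [17, -9]
step 8: apply [-2, -1] → [15, -10]
step 9: apply [+1, +5] → [16, -5]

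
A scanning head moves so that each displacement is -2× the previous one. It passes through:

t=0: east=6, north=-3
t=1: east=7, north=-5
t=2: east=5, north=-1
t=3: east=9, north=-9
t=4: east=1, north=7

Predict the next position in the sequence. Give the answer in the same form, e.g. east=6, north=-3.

east=17, north=-25

Step-to-step displacements: (+1, -2), (-2, +4), (+4, -8), (-8, +16); each is -2× the previous.
step 5: east=1, north=7 + (+16, -32) → east=17, north=-25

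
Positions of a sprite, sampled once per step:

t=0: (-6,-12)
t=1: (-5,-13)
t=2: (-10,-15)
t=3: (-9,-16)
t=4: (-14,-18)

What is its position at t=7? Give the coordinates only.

Step-to-step displacements: (+1,-1), (-5,-2), (+1,-1), (-5,-2) — a repeating cycle of length 2.
step 5: apply (+1,-1) → (-13,-19)
step 6: apply (-5,-2) → (-18,-21)
step 7: apply (+1,-1) → (-17,-22)

(-17,-22)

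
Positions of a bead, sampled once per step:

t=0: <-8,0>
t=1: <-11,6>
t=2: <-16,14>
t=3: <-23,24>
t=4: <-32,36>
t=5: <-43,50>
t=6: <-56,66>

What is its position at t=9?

First differences are <-3,+6>, <-5,+8>, <-7,+10>, <-9,+12>, <-11,+14>, <-13,+16>; their common second difference is <-2,+2> (constant acceleration).
step 7: <-56,66> + <-15,+18> → <-71,84>
step 8: <-71,84> + <-17,+20> → <-88,104>
step 9: <-88,104> + <-19,+22> → <-107,126>

<-107,126>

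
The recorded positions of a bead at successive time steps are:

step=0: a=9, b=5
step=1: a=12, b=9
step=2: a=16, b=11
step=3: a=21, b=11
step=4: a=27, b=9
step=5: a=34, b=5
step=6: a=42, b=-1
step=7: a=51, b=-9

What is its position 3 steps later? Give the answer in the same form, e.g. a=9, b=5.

First differences are (+3, +4), (+4, +2), (+5, +0), (+6, -2), (+7, -4), (+8, -6), (+9, -8); their common second difference is (+1, -2) (constant acceleration).
step 8: a=51, b=-9 + (+10, -10) → a=61, b=-19
step 9: a=61, b=-19 + (+11, -12) → a=72, b=-31
step 10: a=72, b=-31 + (+12, -14) → a=84, b=-45

a=84, b=-45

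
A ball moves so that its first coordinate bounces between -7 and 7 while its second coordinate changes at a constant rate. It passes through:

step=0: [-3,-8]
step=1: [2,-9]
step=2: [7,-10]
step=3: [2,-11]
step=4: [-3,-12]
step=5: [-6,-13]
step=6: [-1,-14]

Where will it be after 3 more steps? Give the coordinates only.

[0,-17]

The first coordinate reflects between -7 and 7, moving 5 per step.
  step 7: -1 → 4
  step 8: 4 → 5
  step 9: 5 → 0
The second coordinate changes by -1 each step: at step 9 it is -17.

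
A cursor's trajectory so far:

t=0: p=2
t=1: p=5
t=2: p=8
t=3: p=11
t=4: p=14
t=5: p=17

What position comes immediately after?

p=20

Constant displacement of +3 per step.
step 6: 17 + 3 → p=20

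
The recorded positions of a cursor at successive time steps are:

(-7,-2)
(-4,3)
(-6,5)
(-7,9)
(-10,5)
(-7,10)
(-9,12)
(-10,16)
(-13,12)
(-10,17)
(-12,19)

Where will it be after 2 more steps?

(-16,19)

Step-to-step displacements: (+3,+5), (-2,+2), (-1,+4), (-3,-4), (+3,+5), (-2,+2), (-1,+4), (-3,-4), (+3,+5), (-2,+2) — a repeating cycle of length 4.
step 11: apply (-1,+4) → (-13,23)
step 12: apply (-3,-4) → (-16,19)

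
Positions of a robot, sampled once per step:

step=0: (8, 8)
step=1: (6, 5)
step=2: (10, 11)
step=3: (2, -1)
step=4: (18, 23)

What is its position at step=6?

(50, 71)

The jumps are (-2, -3), (+4, +6), (-8, -12), (+16, +24) — a geometric progression with ratio -2.
step 5: (18, 23) + (-32, -48) → (-14, -25)
step 6: (-14, -25) + (+64, +96) → (50, 71)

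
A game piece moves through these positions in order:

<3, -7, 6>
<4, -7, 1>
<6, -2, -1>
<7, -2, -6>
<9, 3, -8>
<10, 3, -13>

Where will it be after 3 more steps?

<15, 13, -22>

The moves between consecutive positions are <+1, +0, -5>, <+2, +5, -2>, <+1, +0, -5>, <+2, +5, -2>, <+1, +0, -5>; they repeat the 2-cycle [<+1, +0, -5>, <+2, +5, -2>].
step 6: apply <+2, +5, -2> → <12, 8, -15>
step 7: apply <+1, +0, -5> → <13, 8, -20>
step 8: apply <+2, +5, -2> → <15, 13, -22>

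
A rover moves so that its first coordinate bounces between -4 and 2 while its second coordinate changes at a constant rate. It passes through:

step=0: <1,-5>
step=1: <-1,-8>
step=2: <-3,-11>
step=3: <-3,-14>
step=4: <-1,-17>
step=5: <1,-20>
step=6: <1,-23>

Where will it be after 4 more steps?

<-1,-35>

The first coordinate reflects between -4 and 2, moving 2 per step.
  step 7: 1 → -1
  step 8: -1 → -3
  step 9: -3 → -3
  step 10: -3 → -1
The second coordinate changes by -3 each step: at step 10 it is -35.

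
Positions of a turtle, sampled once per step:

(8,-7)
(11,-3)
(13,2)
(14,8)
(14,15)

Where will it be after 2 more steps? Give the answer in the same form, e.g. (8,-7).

(11,32)

First differences are (+3,+4), (+2,+5), (+1,+6), (+0,+7); their common second difference is (-1,+1) (constant acceleration).
step 5: (14,15) + (-1,+8) → (13,23)
step 6: (13,23) + (-2,+9) → (11,32)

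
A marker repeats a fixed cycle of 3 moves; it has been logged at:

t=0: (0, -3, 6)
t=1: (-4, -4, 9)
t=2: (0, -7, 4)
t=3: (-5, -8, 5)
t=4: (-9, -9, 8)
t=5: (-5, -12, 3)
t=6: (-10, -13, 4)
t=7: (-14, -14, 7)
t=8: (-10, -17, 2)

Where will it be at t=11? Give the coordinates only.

Differencing gives (-4, -1, +3), (+4, -3, -5), (-5, -1, +1), (-4, -1, +3), (+4, -3, -5), (-5, -1, +1), (-4, -1, +3), (+4, -3, -5). This is the pattern (-4, -1, +3), (+4, -3, -5), (-5, -1, +1) repeated.
step 9: apply (-5, -1, +1) → (-15, -18, 3)
step 10: apply (-4, -1, +3) → (-19, -19, 6)
step 11: apply (+4, -3, -5) → (-15, -22, 1)

(-15, -22, 1)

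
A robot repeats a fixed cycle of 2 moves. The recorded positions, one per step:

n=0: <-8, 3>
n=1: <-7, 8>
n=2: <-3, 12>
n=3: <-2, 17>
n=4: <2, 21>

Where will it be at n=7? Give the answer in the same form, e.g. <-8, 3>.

Step-to-step displacements: <+1, +5>, <+4, +4>, <+1, +5>, <+4, +4> — a repeating cycle of length 2.
step 5: apply <+1, +5> → <3, 26>
step 6: apply <+4, +4> → <7, 30>
step 7: apply <+1, +5> → <8, 35>

<8, 35>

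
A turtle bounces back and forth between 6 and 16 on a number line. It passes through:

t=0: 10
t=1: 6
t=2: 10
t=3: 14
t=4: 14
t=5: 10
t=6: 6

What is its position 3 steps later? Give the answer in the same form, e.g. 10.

The value reflects between 6 and 16, moving 4 per step.
  step 7: 6 → 10
  step 8: 10 → 14
  step 9: 14 → 14

14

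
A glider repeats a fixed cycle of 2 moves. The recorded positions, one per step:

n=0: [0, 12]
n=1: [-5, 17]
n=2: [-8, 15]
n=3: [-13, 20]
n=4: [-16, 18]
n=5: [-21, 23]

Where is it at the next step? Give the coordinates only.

Step-to-step displacements: [-5, +5], [-3, -2], [-5, +5], [-3, -2], [-5, +5] — a repeating cycle of length 2.
step 6: apply [-3, -2] → [-24, 21]

[-24, 21]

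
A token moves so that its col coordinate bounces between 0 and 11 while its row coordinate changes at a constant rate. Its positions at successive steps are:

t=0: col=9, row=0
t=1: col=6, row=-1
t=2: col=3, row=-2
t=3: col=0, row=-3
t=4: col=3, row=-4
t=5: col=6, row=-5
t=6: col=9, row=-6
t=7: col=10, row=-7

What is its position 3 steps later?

The col coordinate travels 3 per step and bounces off the walls at 0 and 11.
  step 8: 10 → 7
  step 9: 7 → 4
  step 10: 4 → 1
The row coordinate changes by -1 each step: at step 10 it is -10.

col=1, row=-10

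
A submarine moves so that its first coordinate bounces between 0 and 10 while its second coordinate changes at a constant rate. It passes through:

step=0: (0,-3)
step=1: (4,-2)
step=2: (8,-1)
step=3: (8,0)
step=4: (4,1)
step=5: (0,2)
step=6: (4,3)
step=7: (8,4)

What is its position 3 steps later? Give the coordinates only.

(0,7)

The first coordinate reflects between 0 and 10, moving 4 per step.
  step 8: 8 → 8
  step 9: 8 → 4
  step 10: 4 → 0
The second coordinate changes by +1 each step: at step 10 it is 7.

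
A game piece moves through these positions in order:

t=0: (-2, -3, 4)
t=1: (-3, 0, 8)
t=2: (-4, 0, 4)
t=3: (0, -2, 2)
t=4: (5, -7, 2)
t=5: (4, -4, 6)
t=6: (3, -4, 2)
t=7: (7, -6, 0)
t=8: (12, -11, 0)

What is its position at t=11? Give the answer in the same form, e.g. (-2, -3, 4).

(14, -10, -2)

The moves between consecutive positions are (-1, +3, +4), (-1, +0, -4), (+4, -2, -2), (+5, -5, +0), (-1, +3, +4), (-1, +0, -4), (+4, -2, -2), (+5, -5, +0); they repeat the 4-cycle [(-1, +3, +4), (-1, +0, -4), (+4, -2, -2), (+5, -5, +0)].
step 9: apply (-1, +3, +4) → (11, -8, 4)
step 10: apply (-1, +0, -4) → (10, -8, 0)
step 11: apply (+4, -2, -2) → (14, -10, -2)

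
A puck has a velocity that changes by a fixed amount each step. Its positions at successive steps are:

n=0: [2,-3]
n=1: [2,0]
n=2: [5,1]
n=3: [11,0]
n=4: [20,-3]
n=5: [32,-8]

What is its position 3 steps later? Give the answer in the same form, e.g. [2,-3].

First differences are [+0,+3], [+3,+1], [+6,-1], [+9,-3], [+12,-5]; their common second difference is [+3,-2] (constant acceleration).
step 6: [32,-8] + [+15,-7] → [47,-15]
step 7: [47,-15] + [+18,-9] → [65,-24]
step 8: [65,-24] + [+21,-11] → [86,-35]

[86,-35]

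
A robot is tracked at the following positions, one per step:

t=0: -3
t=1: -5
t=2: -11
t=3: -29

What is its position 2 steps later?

-245

Consecutive displacements -2, -6, -18 scale by a factor of 3 each step.
step 4: -29 − 54 → -83
step 5: -83 − 162 → -245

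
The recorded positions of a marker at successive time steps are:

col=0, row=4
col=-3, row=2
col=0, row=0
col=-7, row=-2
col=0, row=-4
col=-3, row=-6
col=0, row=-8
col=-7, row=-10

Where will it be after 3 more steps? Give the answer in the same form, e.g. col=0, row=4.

The col coordinate repeats the cycle [0, -3, 0, -7] with period 4; step 10 mod 4 = 2, giving 0.
The row coordinate changes by -2 each step, so at step 10 it is 4 + 10·(-2) = -16.

col=0, row=-16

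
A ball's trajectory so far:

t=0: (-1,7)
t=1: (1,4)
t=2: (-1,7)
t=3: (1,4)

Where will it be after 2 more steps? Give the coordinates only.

(1,4)

The jumps are (+2,-3), (-2,+3), (+2,-3) — a geometric progression with ratio -1.
step 4: (1,4) + (-2,+3) → (-1,7)
step 5: (-1,7) + (+2,-3) → (1,4)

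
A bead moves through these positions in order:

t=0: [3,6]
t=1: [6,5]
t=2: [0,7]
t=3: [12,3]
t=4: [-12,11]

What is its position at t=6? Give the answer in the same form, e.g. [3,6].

Step-to-step displacements: [+3,-1], [-6,+2], [+12,-4], [-24,+8]; each is -2× the previous.
step 5: [-12,11] + [+48,-16] → [36,-5]
step 6: [36,-5] + [-96,+32] → [-60,27]

[-60,27]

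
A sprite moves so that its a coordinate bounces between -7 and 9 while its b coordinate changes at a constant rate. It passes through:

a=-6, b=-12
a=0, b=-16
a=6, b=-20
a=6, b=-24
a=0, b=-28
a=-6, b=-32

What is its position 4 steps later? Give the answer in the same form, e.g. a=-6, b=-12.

a=2, b=-48

The a coordinate travels 6 per step and bounces off the walls at -7 and 9.
  step 6: -6 → -2
  step 7: -2 → 4
  step 8: 4 → 8
  step 9: 8 → 2
The b coordinate changes by -4 each step: at step 9 it is -48.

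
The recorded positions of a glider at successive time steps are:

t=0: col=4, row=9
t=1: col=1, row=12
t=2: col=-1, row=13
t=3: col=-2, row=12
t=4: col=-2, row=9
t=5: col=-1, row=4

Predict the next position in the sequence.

Taking differences between consecutive positions: (-3,+3), (-2,+1), (-1,-1), (+0,-3), (+1,-5). These grow by (+1,-2) each step.
step 6: col=-1, row=4 + (+2,-7) → col=1, row=-3

col=1, row=-3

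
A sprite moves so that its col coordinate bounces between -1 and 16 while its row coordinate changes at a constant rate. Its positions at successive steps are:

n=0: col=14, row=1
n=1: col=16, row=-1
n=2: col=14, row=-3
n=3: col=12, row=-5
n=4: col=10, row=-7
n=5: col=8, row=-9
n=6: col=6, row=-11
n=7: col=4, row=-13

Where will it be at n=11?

col=2, row=-21

The col coordinate reflects between -1 and 16, moving 2 per step.
  step 8: 4 → 2
  step 9: 2 → 0
  step 10: 0 → 0
  step 11: 0 → 2
The row coordinate changes by -2 each step: at step 11 it is -21.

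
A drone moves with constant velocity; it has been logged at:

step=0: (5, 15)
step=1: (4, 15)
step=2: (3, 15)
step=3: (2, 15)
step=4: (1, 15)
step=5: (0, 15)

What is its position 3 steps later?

Constant displacement of (-1, +0) per step.
step 6: (0, 15) + (-1, +0) → (-1, 15)
step 7: (-1, 15) + (-1, +0) → (-2, 15)
step 8: (-2, 15) + (-1, +0) → (-3, 15)

(-3, 15)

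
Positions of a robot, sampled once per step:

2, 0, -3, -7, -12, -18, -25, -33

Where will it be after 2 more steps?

-52

First differences are -2, -3, -4, -5, -6, -7, -8; their common second difference is -1 (constant acceleration).
step 8: -33 − 9 → -42
step 9: -42 − 10 → -52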